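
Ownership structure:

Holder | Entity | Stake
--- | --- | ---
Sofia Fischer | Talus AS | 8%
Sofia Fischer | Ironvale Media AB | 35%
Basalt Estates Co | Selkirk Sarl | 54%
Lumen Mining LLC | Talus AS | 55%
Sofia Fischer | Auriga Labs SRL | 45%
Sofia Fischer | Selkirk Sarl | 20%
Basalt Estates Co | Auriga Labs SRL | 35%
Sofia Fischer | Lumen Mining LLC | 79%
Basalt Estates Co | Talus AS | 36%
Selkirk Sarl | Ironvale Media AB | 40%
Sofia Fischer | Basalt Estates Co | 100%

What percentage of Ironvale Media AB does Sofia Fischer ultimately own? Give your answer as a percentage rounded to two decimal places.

Sofia reaches Ironvale along 3 paths.
Via Selkirk: 20% × 40% = 8%.
Via Basalt → Selkirk: 100% × 54% × 40% = 21.6%.
Direct stake: 35% = 35%.
Total: 8% + 21.6% + 35% = 64.6%.
Rounded: 64.60%.

64.60%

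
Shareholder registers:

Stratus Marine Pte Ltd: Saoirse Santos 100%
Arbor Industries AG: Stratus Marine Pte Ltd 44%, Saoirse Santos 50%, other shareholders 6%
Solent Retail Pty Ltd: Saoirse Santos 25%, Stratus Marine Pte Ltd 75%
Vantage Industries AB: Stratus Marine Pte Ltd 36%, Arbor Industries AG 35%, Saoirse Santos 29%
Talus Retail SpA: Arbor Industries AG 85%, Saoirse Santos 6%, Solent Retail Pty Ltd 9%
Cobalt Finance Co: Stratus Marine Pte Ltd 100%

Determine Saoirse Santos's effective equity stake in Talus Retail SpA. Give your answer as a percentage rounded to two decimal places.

Saoirse reaches Talus along 5 paths.
Via Stratus → Arbor: 100% × 44% × 85% = 37.4%.
Via Arbor: 50% × 85% = 42.5%.
Direct stake: 6% = 6%.
Via Solent: 25% × 9% = 2.25%.
Via Stratus → Solent: 100% × 75% × 9% = 6.75%.
Total: 37.4% + 42.5% + 6% + 2.25% + 6.75% = 94.9%.
Rounded: 94.90%.

94.90%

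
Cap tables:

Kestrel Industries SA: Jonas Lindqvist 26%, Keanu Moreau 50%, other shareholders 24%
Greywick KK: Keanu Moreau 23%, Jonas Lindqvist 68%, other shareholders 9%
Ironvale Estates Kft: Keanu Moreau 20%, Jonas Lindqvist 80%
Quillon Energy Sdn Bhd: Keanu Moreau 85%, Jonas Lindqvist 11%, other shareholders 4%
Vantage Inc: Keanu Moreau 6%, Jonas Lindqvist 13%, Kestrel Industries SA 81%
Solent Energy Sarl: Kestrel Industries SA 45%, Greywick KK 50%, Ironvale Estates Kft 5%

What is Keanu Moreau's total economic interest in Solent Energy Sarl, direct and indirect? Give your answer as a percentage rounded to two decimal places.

35.00%

Keanu reaches Solent along 3 paths.
Via Kestrel: 50% × 45% = 22.5%.
Via Greywick: 23% × 50% = 11.5%.
Via Ironvale: 20% × 5% = 1%.
Total: 22.5% + 11.5% + 1% = 35%.
Rounded: 35.00%.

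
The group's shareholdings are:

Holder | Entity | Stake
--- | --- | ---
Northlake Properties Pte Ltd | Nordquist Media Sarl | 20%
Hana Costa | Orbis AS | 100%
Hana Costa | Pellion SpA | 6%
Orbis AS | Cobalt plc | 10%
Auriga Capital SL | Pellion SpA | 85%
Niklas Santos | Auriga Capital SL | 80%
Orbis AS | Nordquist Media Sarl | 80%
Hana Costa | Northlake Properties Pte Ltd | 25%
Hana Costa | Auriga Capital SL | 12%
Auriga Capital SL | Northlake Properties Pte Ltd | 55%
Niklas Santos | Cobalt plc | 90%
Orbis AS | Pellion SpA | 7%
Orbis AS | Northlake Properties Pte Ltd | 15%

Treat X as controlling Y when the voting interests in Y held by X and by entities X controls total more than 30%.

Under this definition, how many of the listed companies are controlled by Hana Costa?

Hana holds 100% of Orbis, so Hana controls Orbis.
Orbis and Hana together hold 15% + 25% = 40% of Northlake, so Hana controls Northlake.
Northlake and Orbis together hold 20% + 80% = 100% of Nordquist, so Hana controls Nordquist.
No other company's threshold is met.
Hana controls 3 companies.

3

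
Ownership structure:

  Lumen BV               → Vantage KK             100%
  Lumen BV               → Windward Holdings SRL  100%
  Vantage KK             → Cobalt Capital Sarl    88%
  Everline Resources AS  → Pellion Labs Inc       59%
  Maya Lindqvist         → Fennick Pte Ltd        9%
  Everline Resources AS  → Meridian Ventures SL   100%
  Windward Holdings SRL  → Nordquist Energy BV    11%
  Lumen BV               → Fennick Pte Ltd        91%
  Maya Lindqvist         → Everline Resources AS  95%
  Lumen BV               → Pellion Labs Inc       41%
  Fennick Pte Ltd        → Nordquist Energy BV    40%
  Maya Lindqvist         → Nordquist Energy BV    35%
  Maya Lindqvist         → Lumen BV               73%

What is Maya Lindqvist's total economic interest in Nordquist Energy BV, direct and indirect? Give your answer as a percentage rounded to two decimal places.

Maya reaches Nordquist along 4 paths.
Via Lumen → Fennick: 73% × 91% × 40% = 26.572%.
Via Fennick: 9% × 40% = 3.6%.
Direct stake: 35% = 35%.
Via Lumen → Windward: 73% × 100% × 11% = 8.03%.
Total: 26.572% + 3.6% + 35% + 8.03% = 73.202%.
Rounded: 73.20%.

73.20%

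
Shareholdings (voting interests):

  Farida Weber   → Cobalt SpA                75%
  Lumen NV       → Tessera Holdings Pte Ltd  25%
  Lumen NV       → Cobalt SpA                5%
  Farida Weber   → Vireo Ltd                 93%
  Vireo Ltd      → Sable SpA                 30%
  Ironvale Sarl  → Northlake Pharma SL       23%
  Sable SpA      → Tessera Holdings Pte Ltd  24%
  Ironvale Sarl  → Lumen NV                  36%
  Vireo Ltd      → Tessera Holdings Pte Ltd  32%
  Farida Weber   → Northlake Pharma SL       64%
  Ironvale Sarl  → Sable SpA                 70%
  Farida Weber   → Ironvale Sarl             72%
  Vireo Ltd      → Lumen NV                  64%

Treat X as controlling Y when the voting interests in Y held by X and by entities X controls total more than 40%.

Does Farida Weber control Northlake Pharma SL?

Yes

Farida holds 72% of Ironvale, so Farida controls Ironvale.
Farida and Ironvale together hold 64% + 23% = 87% of Northlake, so Farida controls Northlake.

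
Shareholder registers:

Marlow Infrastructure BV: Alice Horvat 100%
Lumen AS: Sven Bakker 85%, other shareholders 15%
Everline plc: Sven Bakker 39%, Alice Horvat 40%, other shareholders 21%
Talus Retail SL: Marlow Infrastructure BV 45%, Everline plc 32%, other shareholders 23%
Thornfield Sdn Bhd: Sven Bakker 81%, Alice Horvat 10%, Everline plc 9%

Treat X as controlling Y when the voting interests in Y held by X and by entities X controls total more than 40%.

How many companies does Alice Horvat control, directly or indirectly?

Alice holds 100% of Marlow, so Alice controls Marlow.
Marlow holds 45% of Talus, so Alice controls Talus.
No other company's threshold is met.
Alice controls 2 companies.

2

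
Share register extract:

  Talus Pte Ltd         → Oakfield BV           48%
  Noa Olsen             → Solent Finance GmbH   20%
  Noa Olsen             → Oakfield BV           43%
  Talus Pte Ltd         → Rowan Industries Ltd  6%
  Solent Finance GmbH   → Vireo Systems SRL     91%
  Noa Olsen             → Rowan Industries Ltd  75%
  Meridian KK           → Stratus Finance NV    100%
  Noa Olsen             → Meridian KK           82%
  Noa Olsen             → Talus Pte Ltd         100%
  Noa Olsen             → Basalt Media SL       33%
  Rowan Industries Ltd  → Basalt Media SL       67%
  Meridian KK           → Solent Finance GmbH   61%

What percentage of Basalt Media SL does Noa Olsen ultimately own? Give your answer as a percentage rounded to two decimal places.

87.27%

Noa reaches Basalt along 3 paths.
Via Talus → Rowan: 100% × 6% × 67% = 4.02%.
Via Rowan: 75% × 67% = 50.25%.
Direct stake: 33% = 33%.
Total: 4.02% + 50.25% + 33% = 87.27%.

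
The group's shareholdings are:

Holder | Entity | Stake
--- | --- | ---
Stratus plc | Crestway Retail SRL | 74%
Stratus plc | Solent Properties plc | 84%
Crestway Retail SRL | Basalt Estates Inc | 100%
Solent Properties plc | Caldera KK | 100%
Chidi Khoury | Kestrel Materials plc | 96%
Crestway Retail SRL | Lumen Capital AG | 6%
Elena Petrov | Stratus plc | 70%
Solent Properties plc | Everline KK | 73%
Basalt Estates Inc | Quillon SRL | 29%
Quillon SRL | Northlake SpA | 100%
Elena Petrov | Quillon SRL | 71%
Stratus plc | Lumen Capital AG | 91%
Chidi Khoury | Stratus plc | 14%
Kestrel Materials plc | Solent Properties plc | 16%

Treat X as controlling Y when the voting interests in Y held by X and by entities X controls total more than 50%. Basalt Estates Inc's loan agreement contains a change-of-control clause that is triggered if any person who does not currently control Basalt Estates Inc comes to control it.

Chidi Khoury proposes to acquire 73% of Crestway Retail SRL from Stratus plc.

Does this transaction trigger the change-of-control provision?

Yes

The purchase adds only to Chidi's holdings (Stratus's stake shrinks), so Chidi is the only person who could newly come to control Basalt.
Chidi holds 96% of Kestrel, so Chidi controls Kestrel.
Neither Chidi nor any entity Chidi controls holds any voting interest in Basalt.
So before the transaction, Chidi does not control Basalt.
After the purchase, Chidi holds 73% of Crestway directly, and Stratus's stake falls to 1%.
Chidi holds 73% of Crestway, so Chidi controls Crestway.
Crestway holds 100% of Basalt, so Chidi controls Basalt.
Chidi did not control Basalt before and does after, so the clause is triggered.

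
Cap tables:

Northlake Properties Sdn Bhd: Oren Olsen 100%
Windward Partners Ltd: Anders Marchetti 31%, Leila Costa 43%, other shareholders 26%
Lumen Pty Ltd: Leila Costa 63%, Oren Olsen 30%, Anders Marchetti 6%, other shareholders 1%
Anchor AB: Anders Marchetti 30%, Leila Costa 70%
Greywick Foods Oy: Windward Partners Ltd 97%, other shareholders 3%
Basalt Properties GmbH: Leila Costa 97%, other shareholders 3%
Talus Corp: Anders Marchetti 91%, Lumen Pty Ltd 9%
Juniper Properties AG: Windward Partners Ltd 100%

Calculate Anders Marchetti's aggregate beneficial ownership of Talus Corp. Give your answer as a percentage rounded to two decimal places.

91.54%

Anders reaches Talus along 2 paths.
Direct stake: 91% = 91%.
Via Lumen: 6% × 9% = 0.54%.
Total: 91% + 0.54% = 91.54%.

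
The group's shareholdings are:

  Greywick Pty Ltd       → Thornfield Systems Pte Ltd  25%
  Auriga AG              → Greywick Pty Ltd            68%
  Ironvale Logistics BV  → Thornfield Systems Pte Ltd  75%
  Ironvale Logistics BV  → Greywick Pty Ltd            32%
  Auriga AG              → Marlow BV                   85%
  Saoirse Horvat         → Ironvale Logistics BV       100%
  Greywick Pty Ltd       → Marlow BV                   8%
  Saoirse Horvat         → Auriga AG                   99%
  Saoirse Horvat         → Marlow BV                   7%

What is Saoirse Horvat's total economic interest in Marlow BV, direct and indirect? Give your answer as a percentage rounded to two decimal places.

99.10%

Saoirse reaches Marlow along 4 paths.
Direct stake: 7% = 7%.
Via Ironvale → Greywick: 100% × 32% × 8% = 2.56%.
Via Auriga → Greywick: 99% × 68% × 8% = 5.3856%.
Via Auriga: 99% × 85% = 84.15%.
Total: 7% + 2.56% + 5.3856% + 84.15% = 99.0956%.
Rounded: 99.10%.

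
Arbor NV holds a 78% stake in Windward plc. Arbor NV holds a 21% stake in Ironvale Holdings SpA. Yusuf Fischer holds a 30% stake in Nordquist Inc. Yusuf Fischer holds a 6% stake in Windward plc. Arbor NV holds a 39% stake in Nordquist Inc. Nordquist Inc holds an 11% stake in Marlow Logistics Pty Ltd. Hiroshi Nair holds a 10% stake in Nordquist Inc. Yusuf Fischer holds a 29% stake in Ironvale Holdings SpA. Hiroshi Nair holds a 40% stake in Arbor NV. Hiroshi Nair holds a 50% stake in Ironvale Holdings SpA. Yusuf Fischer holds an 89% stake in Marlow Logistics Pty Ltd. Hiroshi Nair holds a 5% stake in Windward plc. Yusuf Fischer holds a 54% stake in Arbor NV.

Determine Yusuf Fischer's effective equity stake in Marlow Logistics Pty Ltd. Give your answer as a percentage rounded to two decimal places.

94.62%

Yusuf reaches Marlow along 3 paths.
Via Nordquist: 30% × 11% = 3.3%.
Via Arbor → Nordquist: 54% × 39% × 11% = 2.3166%.
Direct stake: 89% = 89%.
Total: 3.3% + 2.3166% + 89% = 94.6166%.
Rounded: 94.62%.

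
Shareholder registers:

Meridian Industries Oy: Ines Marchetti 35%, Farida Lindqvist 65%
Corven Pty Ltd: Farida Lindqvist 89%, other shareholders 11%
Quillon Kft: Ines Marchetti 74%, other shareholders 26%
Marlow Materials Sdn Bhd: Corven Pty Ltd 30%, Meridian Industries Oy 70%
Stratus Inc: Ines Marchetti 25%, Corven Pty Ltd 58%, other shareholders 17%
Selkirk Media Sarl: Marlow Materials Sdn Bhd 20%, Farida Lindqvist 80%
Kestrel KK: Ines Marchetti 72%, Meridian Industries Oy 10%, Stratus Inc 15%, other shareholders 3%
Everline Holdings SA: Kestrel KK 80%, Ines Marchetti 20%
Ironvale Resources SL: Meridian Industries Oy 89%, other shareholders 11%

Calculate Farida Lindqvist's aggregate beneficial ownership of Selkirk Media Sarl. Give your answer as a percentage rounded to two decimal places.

Farida reaches Selkirk along 3 paths.
Via Corven → Marlow: 89% × 30% × 20% = 5.34%.
Via Meridian → Marlow: 65% × 70% × 20% = 9.1%.
Direct stake: 80% = 80%.
Total: 5.34% + 9.1% + 80% = 94.44%.

94.44%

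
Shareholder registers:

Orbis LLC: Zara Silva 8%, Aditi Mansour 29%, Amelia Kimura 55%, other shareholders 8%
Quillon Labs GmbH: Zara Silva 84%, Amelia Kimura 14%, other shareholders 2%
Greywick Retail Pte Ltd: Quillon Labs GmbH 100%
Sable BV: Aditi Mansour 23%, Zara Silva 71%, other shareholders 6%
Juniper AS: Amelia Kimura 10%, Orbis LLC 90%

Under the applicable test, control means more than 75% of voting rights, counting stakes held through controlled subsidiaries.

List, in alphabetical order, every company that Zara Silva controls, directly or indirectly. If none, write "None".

Zara holds 84% of Quillon, so Zara controls Quillon.
Quillon holds 100% of Greywick, so Zara controls Greywick.
No other company's threshold is met.

Greywick Retail Pte Ltd, Quillon Labs GmbH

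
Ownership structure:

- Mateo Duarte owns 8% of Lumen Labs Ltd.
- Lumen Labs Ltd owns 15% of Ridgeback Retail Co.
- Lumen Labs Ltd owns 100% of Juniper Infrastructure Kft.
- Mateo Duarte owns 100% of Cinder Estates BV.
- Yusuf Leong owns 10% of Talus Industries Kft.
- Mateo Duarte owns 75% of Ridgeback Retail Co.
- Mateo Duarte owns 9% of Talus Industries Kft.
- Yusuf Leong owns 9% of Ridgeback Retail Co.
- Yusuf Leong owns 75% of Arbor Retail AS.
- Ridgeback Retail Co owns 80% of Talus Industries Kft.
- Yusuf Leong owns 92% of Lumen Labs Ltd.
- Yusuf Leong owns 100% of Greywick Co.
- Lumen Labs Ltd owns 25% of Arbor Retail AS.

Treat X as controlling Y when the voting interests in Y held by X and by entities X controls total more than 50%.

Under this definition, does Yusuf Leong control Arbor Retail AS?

Yes

Yusuf holds 92% of Lumen, so Yusuf controls Lumen.
Yusuf and Lumen together hold 75% + 25% = 100% of Arbor, so Yusuf controls Arbor.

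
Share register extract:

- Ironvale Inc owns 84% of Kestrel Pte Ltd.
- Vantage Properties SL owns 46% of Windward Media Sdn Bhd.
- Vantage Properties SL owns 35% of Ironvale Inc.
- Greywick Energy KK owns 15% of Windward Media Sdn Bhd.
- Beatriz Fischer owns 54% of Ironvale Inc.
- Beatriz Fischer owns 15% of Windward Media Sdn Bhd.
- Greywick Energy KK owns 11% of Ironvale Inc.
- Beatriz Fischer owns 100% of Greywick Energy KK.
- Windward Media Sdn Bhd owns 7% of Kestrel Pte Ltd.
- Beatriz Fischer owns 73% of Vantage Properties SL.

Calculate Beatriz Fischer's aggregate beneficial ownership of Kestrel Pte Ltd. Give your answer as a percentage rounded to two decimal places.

80.51%

Beatriz reaches Kestrel along 6 paths.
Via Ironvale: 54% × 84% = 45.36%.
Via Greywick → Ironvale: 100% × 11% × 84% = 9.24%.
Via Vantage → Ironvale: 73% × 35% × 84% = 21.462%.
Via Greywick → Windward: 100% × 15% × 7% = 1.05%.
Via Vantage → Windward: 73% × 46% × 7% = 2.3506%.
Via Windward: 15% × 7% = 1.05%.
Total: 45.36% + 9.24% + 21.462% + 1.05% + 2.3506% + 1.05% = 80.5126%.
Rounded: 80.51%.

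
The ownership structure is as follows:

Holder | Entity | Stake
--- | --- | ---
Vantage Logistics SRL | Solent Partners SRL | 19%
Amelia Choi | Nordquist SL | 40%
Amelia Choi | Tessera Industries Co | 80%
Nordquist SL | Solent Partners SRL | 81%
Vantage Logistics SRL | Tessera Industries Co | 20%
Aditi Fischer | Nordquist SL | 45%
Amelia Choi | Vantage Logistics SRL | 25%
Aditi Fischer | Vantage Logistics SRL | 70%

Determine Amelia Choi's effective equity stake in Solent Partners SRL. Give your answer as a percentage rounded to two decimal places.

37.15%

Amelia reaches Solent along 2 paths.
Via Vantage: 25% × 19% = 4.75%.
Via Nordquist: 40% × 81% = 32.4%.
Total: 4.75% + 32.4% = 37.15%.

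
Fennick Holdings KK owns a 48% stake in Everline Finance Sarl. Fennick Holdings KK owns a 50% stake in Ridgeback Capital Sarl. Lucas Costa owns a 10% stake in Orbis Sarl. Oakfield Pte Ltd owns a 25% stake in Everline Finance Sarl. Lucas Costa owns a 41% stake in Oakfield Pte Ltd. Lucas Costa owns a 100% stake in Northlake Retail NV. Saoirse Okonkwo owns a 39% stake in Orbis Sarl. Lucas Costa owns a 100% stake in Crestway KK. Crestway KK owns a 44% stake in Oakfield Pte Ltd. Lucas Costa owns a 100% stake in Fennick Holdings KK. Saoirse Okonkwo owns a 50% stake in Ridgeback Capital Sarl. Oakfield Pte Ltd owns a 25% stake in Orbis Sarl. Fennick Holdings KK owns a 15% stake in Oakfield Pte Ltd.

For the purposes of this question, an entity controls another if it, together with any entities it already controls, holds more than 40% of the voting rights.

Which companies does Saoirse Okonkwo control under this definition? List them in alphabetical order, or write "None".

Saoirse holds 50% of Ridgeback, so Saoirse controls Ridgeback.
No other company's threshold is met.

Ridgeback Capital Sarl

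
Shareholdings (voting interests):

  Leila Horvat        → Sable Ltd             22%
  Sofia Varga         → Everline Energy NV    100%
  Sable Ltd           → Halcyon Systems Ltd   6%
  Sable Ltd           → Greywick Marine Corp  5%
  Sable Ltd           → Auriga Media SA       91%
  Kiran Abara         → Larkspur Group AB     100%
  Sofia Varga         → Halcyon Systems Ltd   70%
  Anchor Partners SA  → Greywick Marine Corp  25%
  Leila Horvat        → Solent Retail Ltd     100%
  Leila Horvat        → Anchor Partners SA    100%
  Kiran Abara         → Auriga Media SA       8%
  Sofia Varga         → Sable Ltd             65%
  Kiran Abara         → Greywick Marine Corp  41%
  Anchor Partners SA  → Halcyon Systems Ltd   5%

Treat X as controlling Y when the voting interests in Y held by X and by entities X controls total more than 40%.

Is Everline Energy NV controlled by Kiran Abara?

No

Kiran holds 100% of Larkspur, so Kiran controls Larkspur.
Kiran holds 41% of Greywick, so Kiran controls Greywick.
Neither Kiran nor any entity Kiran controls holds any voting interest in Everline.
So Kiran does not control Everline.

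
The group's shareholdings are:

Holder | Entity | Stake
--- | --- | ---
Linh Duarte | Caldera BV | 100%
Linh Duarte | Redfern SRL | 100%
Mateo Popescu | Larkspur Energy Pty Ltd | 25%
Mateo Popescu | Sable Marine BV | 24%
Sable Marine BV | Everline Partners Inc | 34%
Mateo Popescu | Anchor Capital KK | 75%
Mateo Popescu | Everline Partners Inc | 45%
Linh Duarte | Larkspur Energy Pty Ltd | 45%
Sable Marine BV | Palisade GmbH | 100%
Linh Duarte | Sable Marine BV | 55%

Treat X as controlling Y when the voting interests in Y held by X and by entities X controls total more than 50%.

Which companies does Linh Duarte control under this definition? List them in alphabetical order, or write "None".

Linh holds 55% of Sable, so Linh controls Sable.
Linh holds 100% of Redfern, so Linh controls Redfern.
Linh holds 100% of Caldera, so Linh controls Caldera.
Sable holds 100% of Palisade, so Linh controls Palisade.
No other company's threshold is met.

Caldera BV, Palisade GmbH, Redfern SRL, Sable Marine BV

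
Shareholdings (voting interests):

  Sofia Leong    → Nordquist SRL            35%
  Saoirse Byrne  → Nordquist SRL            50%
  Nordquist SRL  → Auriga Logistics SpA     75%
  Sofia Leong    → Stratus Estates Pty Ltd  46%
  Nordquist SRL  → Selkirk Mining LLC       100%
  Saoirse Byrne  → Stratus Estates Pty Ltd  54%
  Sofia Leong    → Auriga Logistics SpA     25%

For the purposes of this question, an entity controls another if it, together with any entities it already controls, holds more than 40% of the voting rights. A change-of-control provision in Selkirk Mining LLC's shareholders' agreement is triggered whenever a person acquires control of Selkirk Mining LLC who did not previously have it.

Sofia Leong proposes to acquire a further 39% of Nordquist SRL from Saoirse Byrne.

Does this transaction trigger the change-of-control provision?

Yes

The purchase adds only to Sofia's holdings (Saoirse's stake shrinks), so Sofia is the only person who could newly come to control Selkirk.
Sofia holds 46% of Stratus, so Sofia controls Stratus.
Neither Sofia nor any entity Sofia controls holds any voting interest in Selkirk.
So before the transaction, Sofia does not control Selkirk.
After the purchase, Sofia's direct stake in Nordquist rises to 35% + 39% = 74%, and Saoirse's stake falls to 11%.
Sofia holds 74% of Nordquist, so Sofia controls Nordquist.
Nordquist holds 100% of Selkirk, so Sofia controls Selkirk.
Sofia did not control Selkirk before and does after, so the clause is triggered.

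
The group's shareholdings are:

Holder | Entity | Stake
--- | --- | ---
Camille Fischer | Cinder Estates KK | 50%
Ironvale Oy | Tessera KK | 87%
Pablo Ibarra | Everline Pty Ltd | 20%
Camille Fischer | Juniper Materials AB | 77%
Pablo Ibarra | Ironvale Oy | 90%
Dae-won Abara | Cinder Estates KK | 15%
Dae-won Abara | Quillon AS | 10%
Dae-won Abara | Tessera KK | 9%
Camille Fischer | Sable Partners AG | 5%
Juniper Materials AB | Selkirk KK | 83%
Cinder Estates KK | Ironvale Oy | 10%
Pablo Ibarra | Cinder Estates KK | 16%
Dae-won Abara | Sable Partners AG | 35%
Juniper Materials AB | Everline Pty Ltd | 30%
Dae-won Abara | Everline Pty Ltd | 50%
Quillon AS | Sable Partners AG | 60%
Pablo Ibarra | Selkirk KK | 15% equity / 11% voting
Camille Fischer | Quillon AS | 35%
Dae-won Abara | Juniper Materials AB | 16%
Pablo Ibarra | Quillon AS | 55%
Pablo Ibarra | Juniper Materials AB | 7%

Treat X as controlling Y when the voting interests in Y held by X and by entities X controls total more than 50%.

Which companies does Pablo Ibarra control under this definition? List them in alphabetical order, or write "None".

Ironvale Oy, Quillon AS, Sable Partners AG, Tessera KK

Pablo holds 55% of Quillon, so Pablo controls Quillon.
Pablo holds 90% of Ironvale, so Pablo controls Ironvale.
Ironvale holds 87% of Tessera, so Pablo controls Tessera.
Quillon holds 60% of Sable, so Pablo controls Sable.
No other company's threshold is met.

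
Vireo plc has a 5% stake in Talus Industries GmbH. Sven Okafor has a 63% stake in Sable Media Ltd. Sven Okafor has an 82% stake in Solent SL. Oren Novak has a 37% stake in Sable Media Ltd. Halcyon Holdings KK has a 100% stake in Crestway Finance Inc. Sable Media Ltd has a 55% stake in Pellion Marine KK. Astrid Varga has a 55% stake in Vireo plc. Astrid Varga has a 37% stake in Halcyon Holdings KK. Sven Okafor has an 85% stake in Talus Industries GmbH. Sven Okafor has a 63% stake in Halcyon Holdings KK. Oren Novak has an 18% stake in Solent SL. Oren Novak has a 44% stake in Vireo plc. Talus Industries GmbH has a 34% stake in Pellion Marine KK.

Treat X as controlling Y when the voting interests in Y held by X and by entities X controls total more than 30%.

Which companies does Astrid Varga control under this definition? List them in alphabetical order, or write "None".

Astrid holds 37% of Halcyon, so Astrid controls Halcyon.
Astrid holds 55% of Vireo, so Astrid controls Vireo.
Halcyon holds 100% of Crestway, so Astrid controls Crestway.
No other company's threshold is met.

Crestway Finance Inc, Halcyon Holdings KK, Vireo plc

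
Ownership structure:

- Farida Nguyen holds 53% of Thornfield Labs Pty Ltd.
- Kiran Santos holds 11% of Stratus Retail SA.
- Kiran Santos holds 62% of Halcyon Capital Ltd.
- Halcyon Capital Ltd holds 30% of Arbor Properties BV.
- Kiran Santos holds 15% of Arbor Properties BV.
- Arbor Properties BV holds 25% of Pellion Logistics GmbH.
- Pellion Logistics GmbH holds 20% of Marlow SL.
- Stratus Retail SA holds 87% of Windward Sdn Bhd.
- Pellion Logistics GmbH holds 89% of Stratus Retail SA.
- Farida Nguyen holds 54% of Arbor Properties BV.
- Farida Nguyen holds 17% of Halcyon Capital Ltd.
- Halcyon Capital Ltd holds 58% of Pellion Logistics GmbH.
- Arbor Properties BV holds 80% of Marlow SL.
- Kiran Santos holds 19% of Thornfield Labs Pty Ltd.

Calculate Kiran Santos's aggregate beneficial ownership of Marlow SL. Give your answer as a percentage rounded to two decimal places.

Kiran reaches Marlow along 5 paths.
Via Halcyon → Pellion: 62% × 58% × 20% = 7.192%.
Via Halcyon → Arbor → Pellion: 62% × 30% × 25% × 20% = 0.93%.
Via Arbor → Pellion: 15% × 25% × 20% = 0.75%.
Via Halcyon → Arbor: 62% × 30% × 80% = 14.88%.
Via Arbor: 15% × 80% = 12%.
Total: 7.192% + 0.93% + 0.75% + 14.88% + 12% = 35.752%.
Rounded: 35.75%.

35.75%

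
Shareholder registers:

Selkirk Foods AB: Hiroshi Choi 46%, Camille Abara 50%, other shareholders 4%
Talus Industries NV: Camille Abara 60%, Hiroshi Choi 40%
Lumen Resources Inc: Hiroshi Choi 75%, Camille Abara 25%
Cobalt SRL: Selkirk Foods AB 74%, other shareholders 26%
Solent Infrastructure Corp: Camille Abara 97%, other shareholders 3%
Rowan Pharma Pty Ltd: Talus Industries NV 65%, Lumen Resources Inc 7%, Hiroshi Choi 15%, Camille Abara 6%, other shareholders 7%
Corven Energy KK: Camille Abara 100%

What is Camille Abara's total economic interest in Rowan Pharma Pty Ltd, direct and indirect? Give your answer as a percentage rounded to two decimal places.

46.75%

Camille reaches Rowan along 3 paths.
Via Talus: 60% × 65% = 39%.
Via Lumen: 25% × 7% = 1.75%.
Direct stake: 6% = 6%.
Total: 39% + 1.75% + 6% = 46.75%.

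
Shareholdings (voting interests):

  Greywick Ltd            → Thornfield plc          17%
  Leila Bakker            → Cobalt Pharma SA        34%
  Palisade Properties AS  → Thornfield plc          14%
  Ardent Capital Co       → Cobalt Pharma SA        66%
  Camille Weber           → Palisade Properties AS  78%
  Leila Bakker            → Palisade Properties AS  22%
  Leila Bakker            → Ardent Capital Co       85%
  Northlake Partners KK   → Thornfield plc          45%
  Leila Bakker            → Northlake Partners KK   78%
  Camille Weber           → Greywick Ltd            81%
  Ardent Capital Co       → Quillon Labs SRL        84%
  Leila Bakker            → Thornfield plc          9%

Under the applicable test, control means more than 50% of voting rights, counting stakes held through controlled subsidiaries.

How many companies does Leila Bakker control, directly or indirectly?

Leila holds 85% of Ardent, so Leila controls Ardent.
Leila holds 78% of Northlake, so Leila controls Northlake.
Ardent holds 84% of Quillon, so Leila controls Quillon.
Leila and Ardent together hold 34% + 66% = 100% of Cobalt, so Leila controls Cobalt.
Northlake and Leila together hold 45% + 9% = 54% of Thornfield, so Leila controls Thornfield.
No other company's threshold is met.
Leila controls 5 companies.

5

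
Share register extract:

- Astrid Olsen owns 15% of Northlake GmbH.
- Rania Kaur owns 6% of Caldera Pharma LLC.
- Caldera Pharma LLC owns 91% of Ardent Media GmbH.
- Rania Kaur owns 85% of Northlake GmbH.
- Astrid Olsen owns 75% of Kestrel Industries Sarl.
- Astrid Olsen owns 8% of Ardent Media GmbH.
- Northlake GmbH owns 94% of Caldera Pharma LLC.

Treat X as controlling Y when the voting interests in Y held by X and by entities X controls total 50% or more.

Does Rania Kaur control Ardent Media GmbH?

Rania holds 85% of Northlake, so Rania controls Northlake.
Rania and Northlake together hold 6% + 94% = 100% of Caldera, so Rania controls Caldera.
Caldera holds 91% of Ardent, so Rania controls Ardent.

Yes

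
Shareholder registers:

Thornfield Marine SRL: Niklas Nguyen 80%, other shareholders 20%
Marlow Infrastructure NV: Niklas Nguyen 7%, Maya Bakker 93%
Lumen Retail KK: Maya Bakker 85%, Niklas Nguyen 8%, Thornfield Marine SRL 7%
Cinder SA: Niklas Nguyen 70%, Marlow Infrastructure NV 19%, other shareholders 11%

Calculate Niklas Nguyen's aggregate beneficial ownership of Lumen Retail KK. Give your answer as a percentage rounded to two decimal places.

13.60%

Niklas reaches Lumen along 2 paths.
Direct stake: 8% = 8%.
Via Thornfield: 80% × 7% = 5.6%.
Total: 8% + 5.6% = 13.6%.
Rounded: 13.60%.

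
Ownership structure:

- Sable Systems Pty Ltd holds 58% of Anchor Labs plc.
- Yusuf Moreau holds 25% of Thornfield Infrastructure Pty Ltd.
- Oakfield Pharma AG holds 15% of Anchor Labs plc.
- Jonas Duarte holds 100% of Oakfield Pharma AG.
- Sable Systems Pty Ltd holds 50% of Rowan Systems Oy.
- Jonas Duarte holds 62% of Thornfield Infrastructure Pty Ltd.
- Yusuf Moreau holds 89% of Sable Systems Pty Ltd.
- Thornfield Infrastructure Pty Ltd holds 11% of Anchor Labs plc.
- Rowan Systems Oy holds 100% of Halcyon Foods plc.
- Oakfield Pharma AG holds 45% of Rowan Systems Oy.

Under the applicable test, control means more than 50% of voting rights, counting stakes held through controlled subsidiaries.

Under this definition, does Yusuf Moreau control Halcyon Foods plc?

Yusuf holds 89% of Sable, so Yusuf controls Sable.
Sable holds 58% of Anchor, so Yusuf controls Anchor.
Neither Yusuf nor any entity Yusuf controls holds any voting interest in Halcyon.
So Yusuf does not control Halcyon.

No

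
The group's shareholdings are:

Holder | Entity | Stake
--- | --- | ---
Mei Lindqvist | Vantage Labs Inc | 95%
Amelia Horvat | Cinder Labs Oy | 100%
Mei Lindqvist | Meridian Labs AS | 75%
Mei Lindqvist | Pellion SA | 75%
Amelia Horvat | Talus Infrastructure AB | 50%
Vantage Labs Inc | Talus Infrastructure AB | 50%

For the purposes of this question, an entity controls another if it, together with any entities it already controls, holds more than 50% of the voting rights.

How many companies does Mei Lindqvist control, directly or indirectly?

Mei holds 75% of Meridian, so Mei controls Meridian.
Mei holds 75% of Pellion, so Mei controls Pellion.
Mei holds 95% of Vantage, so Mei controls Vantage.
No other company's threshold is met.
Mei controls 3 companies.

3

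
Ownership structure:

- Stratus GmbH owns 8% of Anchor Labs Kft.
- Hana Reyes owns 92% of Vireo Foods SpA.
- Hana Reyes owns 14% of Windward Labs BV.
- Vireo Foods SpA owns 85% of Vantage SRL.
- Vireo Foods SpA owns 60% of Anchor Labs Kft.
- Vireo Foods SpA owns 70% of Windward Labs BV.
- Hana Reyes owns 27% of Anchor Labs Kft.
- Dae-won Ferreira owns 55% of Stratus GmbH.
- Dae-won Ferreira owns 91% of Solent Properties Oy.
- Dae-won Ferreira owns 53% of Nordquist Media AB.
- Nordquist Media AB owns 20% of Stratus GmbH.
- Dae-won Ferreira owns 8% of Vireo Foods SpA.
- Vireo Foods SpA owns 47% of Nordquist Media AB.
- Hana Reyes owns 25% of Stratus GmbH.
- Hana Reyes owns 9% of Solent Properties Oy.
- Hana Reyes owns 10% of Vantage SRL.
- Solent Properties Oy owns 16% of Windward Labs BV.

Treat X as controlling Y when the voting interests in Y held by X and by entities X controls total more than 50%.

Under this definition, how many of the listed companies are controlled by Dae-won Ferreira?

3

Dae-won holds 91% of Solent, so Dae-won controls Solent.
Dae-won holds 53% of Nordquist, so Dae-won controls Nordquist.
Nordquist and Dae-won together hold 20% + 55% = 75% of Stratus, so Dae-won controls Stratus.
No other company's threshold is met.
Dae-won controls 3 companies.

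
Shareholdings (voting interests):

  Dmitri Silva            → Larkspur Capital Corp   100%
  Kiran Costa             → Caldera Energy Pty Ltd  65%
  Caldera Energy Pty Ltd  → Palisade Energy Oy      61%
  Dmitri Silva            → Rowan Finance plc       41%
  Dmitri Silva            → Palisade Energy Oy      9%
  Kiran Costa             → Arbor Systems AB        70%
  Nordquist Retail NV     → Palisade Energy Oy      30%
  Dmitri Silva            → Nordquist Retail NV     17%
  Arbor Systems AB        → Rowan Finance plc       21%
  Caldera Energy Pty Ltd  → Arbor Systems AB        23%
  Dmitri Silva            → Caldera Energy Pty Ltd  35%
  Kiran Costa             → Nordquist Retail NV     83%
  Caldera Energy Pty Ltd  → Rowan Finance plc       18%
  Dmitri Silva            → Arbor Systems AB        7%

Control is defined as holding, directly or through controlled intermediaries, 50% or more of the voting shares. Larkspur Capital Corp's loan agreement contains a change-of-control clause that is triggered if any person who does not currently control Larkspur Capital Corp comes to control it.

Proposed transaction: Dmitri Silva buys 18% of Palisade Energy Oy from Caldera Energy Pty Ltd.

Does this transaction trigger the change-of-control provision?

The purchase adds only to Dmitri's holdings (Caldera's stake shrinks), so Dmitri is the only person who could newly come to control Larkspur.
Dmitri holds 100% of Larkspur, so Dmitri controls Larkspur.
So Dmitri already controls Larkspur before the transaction.
After the purchase, Dmitri's direct stake in Palisade rises to 9% + 18% = 27%, and Caldera's stake falls to 43%.
Dmitri controlled Larkspur already, so this is not a new person acquiring control; every other person's position is unchanged or reduced.
No new person acquires control, so the clause is not triggered.

No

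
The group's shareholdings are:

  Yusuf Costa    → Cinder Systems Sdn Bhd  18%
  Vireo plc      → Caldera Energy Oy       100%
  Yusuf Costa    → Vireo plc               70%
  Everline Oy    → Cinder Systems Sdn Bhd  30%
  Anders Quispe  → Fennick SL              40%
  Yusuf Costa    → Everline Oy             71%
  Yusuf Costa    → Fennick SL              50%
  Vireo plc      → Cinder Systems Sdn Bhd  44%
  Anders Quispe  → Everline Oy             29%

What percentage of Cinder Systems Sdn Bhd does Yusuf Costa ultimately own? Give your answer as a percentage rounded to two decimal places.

70.10%

Yusuf reaches Cinder along 3 paths.
Direct stake: 18% = 18%.
Via Everline: 71% × 30% = 21.3%.
Via Vireo: 70% × 44% = 30.8%.
Total: 18% + 21.3% + 30.8% = 70.1%.
Rounded: 70.10%.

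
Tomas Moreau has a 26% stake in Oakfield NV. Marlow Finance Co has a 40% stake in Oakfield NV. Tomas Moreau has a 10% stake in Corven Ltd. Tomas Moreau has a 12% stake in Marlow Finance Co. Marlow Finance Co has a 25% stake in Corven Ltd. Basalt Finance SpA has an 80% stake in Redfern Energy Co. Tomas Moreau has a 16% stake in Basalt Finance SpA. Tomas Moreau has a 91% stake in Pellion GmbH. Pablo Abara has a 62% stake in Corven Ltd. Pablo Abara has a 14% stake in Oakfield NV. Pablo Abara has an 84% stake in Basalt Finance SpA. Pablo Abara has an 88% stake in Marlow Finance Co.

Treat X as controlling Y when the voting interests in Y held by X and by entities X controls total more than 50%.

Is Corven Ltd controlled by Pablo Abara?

Pablo holds 88% of Marlow, so Pablo controls Marlow.
Pablo and Marlow together hold 62% + 25% = 87% of Corven, so Pablo controls Corven.

Yes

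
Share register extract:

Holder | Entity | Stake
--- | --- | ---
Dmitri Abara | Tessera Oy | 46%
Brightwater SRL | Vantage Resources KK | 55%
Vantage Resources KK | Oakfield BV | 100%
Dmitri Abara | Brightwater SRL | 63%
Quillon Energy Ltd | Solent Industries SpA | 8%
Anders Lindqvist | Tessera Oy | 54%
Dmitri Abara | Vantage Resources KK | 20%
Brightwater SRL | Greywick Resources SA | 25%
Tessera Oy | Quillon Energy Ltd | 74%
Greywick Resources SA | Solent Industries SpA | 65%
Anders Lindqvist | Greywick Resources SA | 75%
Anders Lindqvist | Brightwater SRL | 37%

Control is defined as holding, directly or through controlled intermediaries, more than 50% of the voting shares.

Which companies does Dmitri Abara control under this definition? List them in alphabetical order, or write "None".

Brightwater SRL, Oakfield BV, Vantage Resources KK

Dmitri holds 63% of Brightwater, so Dmitri controls Brightwater.
Dmitri and Brightwater together hold 20% + 55% = 75% of Vantage, so Dmitri controls Vantage.
Vantage holds 100% of Oakfield, so Dmitri controls Oakfield.
No other company's threshold is met.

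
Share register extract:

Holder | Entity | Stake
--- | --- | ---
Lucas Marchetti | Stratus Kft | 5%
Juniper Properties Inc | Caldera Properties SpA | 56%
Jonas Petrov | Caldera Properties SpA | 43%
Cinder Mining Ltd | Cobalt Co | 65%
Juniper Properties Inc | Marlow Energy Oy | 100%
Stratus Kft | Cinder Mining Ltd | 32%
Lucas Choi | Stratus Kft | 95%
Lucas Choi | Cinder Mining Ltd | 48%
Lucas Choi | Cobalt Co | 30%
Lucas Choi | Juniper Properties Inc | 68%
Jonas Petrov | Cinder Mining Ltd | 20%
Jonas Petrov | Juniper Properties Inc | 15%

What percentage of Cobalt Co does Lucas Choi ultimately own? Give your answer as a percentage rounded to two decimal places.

80.96%

Lucas Choi reaches Cobalt along 3 paths.
Direct stake: 30% = 30%.
Via Stratus → Cinder: 95% × 32% × 65% = 19.76%.
Via Cinder: 48% × 65% = 31.2%.
Total: 30% + 19.76% + 31.2% = 80.96%.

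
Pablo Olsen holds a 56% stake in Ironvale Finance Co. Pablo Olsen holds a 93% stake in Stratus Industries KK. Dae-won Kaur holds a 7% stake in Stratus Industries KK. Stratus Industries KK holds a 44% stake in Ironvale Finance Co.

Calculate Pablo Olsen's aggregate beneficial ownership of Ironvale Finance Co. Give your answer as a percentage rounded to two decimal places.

Pablo reaches Ironvale along 2 paths.
Via Stratus: 93% × 44% = 40.92%.
Direct stake: 56% = 56%.
Total: 40.92% + 56% = 96.92%.

96.92%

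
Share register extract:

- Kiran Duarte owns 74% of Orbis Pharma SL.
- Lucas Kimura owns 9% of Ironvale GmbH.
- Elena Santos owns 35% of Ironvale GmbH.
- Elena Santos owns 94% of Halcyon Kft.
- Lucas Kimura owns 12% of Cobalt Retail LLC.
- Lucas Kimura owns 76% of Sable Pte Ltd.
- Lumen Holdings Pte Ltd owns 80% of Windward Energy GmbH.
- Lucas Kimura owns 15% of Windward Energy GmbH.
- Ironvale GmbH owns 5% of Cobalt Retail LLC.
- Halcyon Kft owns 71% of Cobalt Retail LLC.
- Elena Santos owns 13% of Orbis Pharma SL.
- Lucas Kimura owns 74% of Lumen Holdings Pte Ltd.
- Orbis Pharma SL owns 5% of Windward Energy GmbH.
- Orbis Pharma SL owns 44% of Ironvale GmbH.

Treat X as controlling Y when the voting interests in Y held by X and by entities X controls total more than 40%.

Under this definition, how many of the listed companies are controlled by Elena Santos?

Elena holds 94% of Halcyon, so Elena controls Halcyon.
Halcyon holds 71% of Cobalt, so Elena controls Cobalt.
No other company's threshold is met.
Elena controls 2 companies.

2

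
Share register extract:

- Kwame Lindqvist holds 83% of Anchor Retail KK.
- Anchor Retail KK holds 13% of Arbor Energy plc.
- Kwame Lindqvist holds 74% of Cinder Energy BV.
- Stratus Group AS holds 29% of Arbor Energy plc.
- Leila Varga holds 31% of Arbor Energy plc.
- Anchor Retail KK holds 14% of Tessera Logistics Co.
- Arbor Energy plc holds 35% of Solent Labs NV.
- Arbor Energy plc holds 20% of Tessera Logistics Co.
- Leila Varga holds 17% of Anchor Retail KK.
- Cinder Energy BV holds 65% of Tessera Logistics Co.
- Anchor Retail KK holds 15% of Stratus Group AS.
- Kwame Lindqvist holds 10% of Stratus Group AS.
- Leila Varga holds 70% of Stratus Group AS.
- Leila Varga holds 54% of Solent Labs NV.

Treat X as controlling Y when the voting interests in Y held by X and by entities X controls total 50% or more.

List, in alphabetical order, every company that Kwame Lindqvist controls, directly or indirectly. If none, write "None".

Kwame holds 83% of Anchor, so Kwame controls Anchor.
Kwame holds 74% of Cinder, so Kwame controls Cinder.
Anchor and Cinder together hold 14% + 65% = 79% of Tessera, so Kwame controls Tessera.
No other company's threshold is met.

Anchor Retail KK, Cinder Energy BV, Tessera Logistics Co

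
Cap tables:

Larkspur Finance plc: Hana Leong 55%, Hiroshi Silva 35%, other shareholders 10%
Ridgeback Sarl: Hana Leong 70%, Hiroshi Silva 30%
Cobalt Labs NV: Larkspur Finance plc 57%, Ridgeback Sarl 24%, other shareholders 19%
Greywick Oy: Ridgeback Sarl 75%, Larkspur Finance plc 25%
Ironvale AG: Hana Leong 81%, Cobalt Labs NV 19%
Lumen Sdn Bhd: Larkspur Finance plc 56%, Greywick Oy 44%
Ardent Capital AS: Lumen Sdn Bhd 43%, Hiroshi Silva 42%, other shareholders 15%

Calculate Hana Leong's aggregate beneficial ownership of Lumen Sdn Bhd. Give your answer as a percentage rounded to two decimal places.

Hana reaches Lumen along 3 paths.
Via Larkspur: 55% × 56% = 30.8%.
Via Ridgeback → Greywick: 70% × 75% × 44% = 23.1%.
Via Larkspur → Greywick: 55% × 25% × 44% = 6.05%.
Total: 30.8% + 23.1% + 6.05% = 59.95%.

59.95%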